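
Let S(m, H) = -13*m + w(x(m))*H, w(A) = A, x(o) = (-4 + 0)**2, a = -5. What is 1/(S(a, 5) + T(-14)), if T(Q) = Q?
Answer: 1/131 ≈ 0.0076336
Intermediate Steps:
x(o) = 16 (x(o) = (-4)**2 = 16)
S(m, H) = -13*m + 16*H
1/(S(a, 5) + T(-14)) = 1/((-13*(-5) + 16*5) - 14) = 1/((65 + 80) - 14) = 1/(145 - 14) = 1/131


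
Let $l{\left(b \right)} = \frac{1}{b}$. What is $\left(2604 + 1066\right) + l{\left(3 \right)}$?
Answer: $\frac{11011}{3} \approx 3670.3$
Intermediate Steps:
$\left(2604 + 1066\right) + l{\left(3 \right)} = \left(2604 + 1066\right) + \frac{1}{3} = 3670 + \frac{1}{3} = \frac{11011}{3}$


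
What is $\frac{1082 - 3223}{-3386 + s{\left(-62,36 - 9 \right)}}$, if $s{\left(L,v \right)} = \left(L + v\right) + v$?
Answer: $\frac{2141}{3394} \approx 0.63082$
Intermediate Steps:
$s{\left(L,v \right)} = L + 2 v$
$\frac{1082 - 3223}{-3386 + s{\left(-62,36 - 9 \right)}} = \frac{1082 - 3223}{-3386 - \left(62 - 2 \left(36 - 9\right)\right)} = - \frac{2141}{-3386 - \left(62 - 2 \left(36 - 9\right)\right)} = - \frac{2141}{-3386 + \left(-62 + 2 \cdot 27\right)} = - \frac{2141}{-3386 + \left(-62 + 54\right)} = - \frac{2141}{-3386 - 8} = - \frac{2141}{-3394} = \left(-2141\right) \left(- \frac{1}{3394}\right) = \frac{2141}{3394}$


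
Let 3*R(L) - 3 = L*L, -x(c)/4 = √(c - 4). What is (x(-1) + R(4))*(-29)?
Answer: -551/3 + 116*I*√5 ≈ -183.67 + 259.38*I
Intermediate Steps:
x(c) = -4*√(-4 + c) (x(c) = -4*√(c - 4) = -4*√(-4 + c))
R(L) = 1 + L²/3 (R(L) = 1 + (L*L)/3 = 1 + L²/3)
(x(-1) + R(4))*(-29) = (-4*√(-4 - 1) + (1 + (⅓)*4²))*(-29) = (-4*I*√5 + (1 + (⅓)*16))*(-29) = (-4*I*√5 + (1 + 16/3))*(-29) = (-4*I*√5 + 19/3)*(-29) = (19/3 - 4*I*√5)*(-29) = -551/3 + 116*I*√5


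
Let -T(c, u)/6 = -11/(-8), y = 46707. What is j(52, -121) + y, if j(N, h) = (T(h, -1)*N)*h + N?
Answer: 98668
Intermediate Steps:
T(c, u) = -33/4 (T(c, u) = -(-66)/(-8) = -(-66)*(-1)/8 = -6*11/8 = -33/4)
j(N, h) = N - 33*N*h/4 (j(N, h) = (-33*N/4)*h + N = -33*N*h/4 + N = N - 33*N*h/4)
j(52, -121) + y = (¼)*52*(4 - 33*(-121)) + 46707 = (¼)*52*(4 + 3993) + 46707 = (¼)*52*3997 + 46707 = 51961 + 46707 = 98668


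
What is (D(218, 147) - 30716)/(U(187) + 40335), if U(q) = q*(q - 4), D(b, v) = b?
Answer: -5083/12426 ≈ -0.40906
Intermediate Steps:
U(q) = q*(-4 + q)
(D(218, 147) - 30716)/(U(187) + 40335) = (218 - 30716)/(187*(-4 + 187) + 40335) = -30498/(187*183 + 40335) = -30498/(34221 + 40335) = -30498/74556 = -30498*1/74556 = -5083/12426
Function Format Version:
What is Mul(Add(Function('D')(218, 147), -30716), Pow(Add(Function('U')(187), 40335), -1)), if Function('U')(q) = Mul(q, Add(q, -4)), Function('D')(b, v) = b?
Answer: Rational(-5083, 12426) ≈ -0.40906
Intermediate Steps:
Function('U')(q) = Mul(q, Add(-4, q))
Mul(Add(Function('D')(218, 147), -30716), Pow(Add(Function('U')(187), 40335), -1)) = Mul(Add(218, -30716), Pow(Add(Mul(187, Add(-4, 187)), 40335), -1)) = Mul(-30498, Pow(Add(Mul(187, 183), 40335), -1)) = Mul(-30498, Pow(Add(34221, 40335), -1)) = Mul(-30498, Pow(74556, -1)) = Mul(-30498, Rational(1, 74556)) = Rational(-5083, 12426)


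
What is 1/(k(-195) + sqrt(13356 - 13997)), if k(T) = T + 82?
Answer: -113/13410 - I*sqrt(641)/13410 ≈ -0.0084265 - 0.001888*I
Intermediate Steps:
k(T) = 82 + T
1/(k(-195) + sqrt(13356 - 13997)) = 1/((82 - 195) + sqrt(13356 - 13997)) = 1/(-113 + sqrt(-641)) = 1/(-113 + I*sqrt(641))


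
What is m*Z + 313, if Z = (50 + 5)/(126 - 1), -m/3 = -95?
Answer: 2192/5 ≈ 438.40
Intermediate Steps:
m = 285 (m = -3*(-95) = 285)
Z = 11/25 (Z = 55/125 = 55*(1/125) = 11/25 ≈ 0.44000)
m*Z + 313 = 285*(11/25) + 313 = 627/5 + 313 = 2192/5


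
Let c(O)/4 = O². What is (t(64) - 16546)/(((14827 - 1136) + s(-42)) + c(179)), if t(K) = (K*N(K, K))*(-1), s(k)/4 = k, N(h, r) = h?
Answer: -20642/141687 ≈ -0.14569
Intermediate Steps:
s(k) = 4*k
c(O) = 4*O²
t(K) = -K² (t(K) = (K*K)*(-1) = K²*(-1) = -K²)
(t(64) - 16546)/(((14827 - 1136) + s(-42)) + c(179)) = (-1*64² - 16546)/(((14827 - 1136) + 4*(-42)) + 4*179²) = (-1*4096 - 16546)/((13691 - 168) + 4*32041) = (-4096 - 16546)/(13523 + 128164) = -20642/141687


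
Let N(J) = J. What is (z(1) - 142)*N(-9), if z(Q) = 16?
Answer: 1134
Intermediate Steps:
(z(1) - 142)*N(-9) = (16 - 142)*(-9) = -126*(-9) = 1134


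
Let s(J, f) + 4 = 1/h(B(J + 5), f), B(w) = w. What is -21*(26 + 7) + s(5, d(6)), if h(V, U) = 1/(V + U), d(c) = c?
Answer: -681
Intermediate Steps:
h(V, U) = 1/(U + V)
s(J, f) = 1 + J + f (s(J, f) = -4 + 1/(1/(f + (J + 5))) = -4 + 1/(1/(f + (5 + J))) = -4 + 1/(1/(5 + J + f)) = -4 + (5 + J + f) = 1 + J + f)
-21*(26 + 7) + s(5, d(6)) = -21*(26 + 7) + (1 + 5 + 6) = -21*33 + 12 = -693 + 12 = -681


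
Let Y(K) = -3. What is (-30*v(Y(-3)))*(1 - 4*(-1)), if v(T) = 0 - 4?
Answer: 600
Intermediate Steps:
v(T) = -4
(-30*v(Y(-3)))*(1 - 4*(-1)) = (-30*(-4))*(1 - 4*(-1)) = 120*(1 + 4) = 120*5 = 600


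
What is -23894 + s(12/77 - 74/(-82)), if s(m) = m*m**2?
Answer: -751780508896521/31464710893 ≈ -23893.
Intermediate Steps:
s(m) = m**3
-23894 + s(12/77 - 74/(-82)) = -23894 + (12/77 - 74/(-82))**3 = -23894 + (12*(1/77) - 74*(-1/82))**3 = -23894 + (12/77 + 37/41)**3 = -23894 + (3341/3157)**3 = -23894 + 37293180821/31464710893 = -751780508896521/31464710893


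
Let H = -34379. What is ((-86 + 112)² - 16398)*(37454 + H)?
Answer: -48345150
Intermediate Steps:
((-86 + 112)² - 16398)*(37454 + H) = ((-86 + 112)² - 16398)*(37454 - 34379) = (26² - 16398)*3075 = (676 - 16398)*3075 = -15722*3075 = -48345150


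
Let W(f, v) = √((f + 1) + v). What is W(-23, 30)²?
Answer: 8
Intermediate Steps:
W(f, v) = √(1 + f + v) (W(f, v) = √((1 + f) + v) = √(1 + f + v))
W(-23, 30)² = (√(1 - 23 + 30))² = (√8)² = (2*√2)² = 8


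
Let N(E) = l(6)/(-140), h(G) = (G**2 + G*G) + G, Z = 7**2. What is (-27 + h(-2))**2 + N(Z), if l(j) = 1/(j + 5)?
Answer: 679139/1540 ≈ 441.00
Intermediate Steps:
l(j) = 1/(5 + j)
Z = 49
h(G) = G + 2*G**2 (h(G) = (G**2 + G**2) + G = 2*G**2 + G = G + 2*G**2)
N(E) = -1/1540 (N(E) = 1/((5 + 6)*(-140)) = -1/140/11 = (1/11)*(-1/140) = -1/1540)
(-27 + h(-2))**2 + N(Z) = (-27 - 2*(1 + 2*(-2)))**2 - 1/1540 = (-27 - 2*(1 - 4))**2 - 1/1540 = (-27 - 2*(-3))**2 - 1/1540 = (-27 + 6)**2 - 1/1540 = (-21)**2 - 1/1540 = 441 - 1/1540 = 679139/1540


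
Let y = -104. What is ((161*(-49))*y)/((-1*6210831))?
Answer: -820456/6210831 ≈ -0.13210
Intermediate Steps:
((161*(-49))*y)/((-1*6210831)) = ((161*(-49))*(-104))/((-1*6210831)) = -7889*(-104)/(-6210831) = 820456*(-1/6210831) = -820456/6210831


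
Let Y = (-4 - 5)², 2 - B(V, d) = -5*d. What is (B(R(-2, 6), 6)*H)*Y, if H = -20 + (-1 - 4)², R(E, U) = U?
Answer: 12960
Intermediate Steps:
B(V, d) = 2 + 5*d (B(V, d) = 2 - (-5)*d = 2 + 5*d)
Y = 81 (Y = (-9)² = 81)
H = 5 (H = -20 + (-5)² = -20 + 25 = 5)
(B(R(-2, 6), 6)*H)*Y = ((2 + 5*6)*5)*81 = ((2 + 30)*5)*81 = (32*5)*81 = 160*81 = 12960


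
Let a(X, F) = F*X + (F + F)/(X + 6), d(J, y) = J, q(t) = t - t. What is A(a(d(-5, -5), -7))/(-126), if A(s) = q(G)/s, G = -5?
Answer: 0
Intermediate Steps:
q(t) = 0
a(X, F) = F*X + 2*F/(6 + X) (a(X, F) = F*X + (2*F)/(6 + X) = F*X + 2*F/(6 + X))
A(s) = 0 (A(s) = 0/s = 0)
A(a(d(-5, -5), -7))/(-126) = 0/(-126) = 0*(-1/126) = 0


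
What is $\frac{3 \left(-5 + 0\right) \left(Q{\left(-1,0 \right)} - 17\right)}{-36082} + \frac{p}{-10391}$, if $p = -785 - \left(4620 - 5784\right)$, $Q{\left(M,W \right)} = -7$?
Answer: $- \frac{8707919}{187464031} \approx -0.046451$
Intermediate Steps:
$p = 379$ ($p = -785 - \left(4620 - 5784\right) = -785 - -1164 = -785 + 1164 = 379$)
$\frac{3 \left(-5 + 0\right) \left(Q{\left(-1,0 \right)} - 17\right)}{-36082} + \frac{p}{-10391} = \frac{3 \left(-5 + 0\right) \left(-7 - 17\right)}{-36082} + \frac{379}{-10391} = 3 \left(-5\right) \left(-24\right) \left(- \frac{1}{36082}\right) + 379 \left(- \frac{1}{10391}\right) = \left(-15\right) \left(-24\right) \left(- \frac{1}{36082}\right) - \frac{379}{10391} = 360 \left(- \frac{1}{36082}\right) - \frac{379}{10391} = - \frac{180}{18041} - \frac{379}{10391} = - \frac{8707919}{187464031}$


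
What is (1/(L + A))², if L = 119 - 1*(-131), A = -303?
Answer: 1/2809 ≈ 0.00035600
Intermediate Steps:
L = 250 (L = 119 + 131 = 250)
(1/(L + A))² = (1/(250 - 303))² = (1/(-53))² = (-1/53)² = 1/2809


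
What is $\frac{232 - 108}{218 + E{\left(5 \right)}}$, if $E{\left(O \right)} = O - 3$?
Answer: $\frac{31}{55} \approx 0.56364$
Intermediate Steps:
$E{\left(O \right)} = -3 + O$
$\frac{232 - 108}{218 + E{\left(5 \right)}} = \frac{232 - 108}{218 + \left(-3 + 5\right)} = \frac{124}{218 + 2} = \frac{124}{220} = 124 \cdot \frac{1}{220} = \frac{31}{55}$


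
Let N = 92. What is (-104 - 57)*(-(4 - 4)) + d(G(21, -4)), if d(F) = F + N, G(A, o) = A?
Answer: 113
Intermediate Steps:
d(F) = 92 + F (d(F) = F + 92 = 92 + F)
(-104 - 57)*(-(4 - 4)) + d(G(21, -4)) = (-104 - 57)*(-(4 - 4)) + (92 + 21) = -(-161)*0 + 113 = -161*0 + 113 = 0 + 113 = 113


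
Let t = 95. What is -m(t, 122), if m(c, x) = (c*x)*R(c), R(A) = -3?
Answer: 34770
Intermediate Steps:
m(c, x) = -3*c*x (m(c, x) = (c*x)*(-3) = -3*c*x)
-m(t, 122) = -(-3)*95*122 = -1*(-34770) = 34770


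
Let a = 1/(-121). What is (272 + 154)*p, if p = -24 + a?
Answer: -1237530/121 ≈ -10228.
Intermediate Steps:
a = -1/121 ≈ -0.0082645
p = -2905/121 (p = -24 - 1/121 = -2905/121 ≈ -24.008)
(272 + 154)*p = (272 + 154)*(-2905/121) = 426*(-2905/121) = -1237530/121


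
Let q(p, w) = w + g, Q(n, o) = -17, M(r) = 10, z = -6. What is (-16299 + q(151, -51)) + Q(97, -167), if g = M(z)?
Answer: -16357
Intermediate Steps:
g = 10
q(p, w) = 10 + w (q(p, w) = w + 10 = 10 + w)
(-16299 + q(151, -51)) + Q(97, -167) = (-16299 + (10 - 51)) - 17 = (-16299 - 41) - 17 = -16340 - 17 = -16357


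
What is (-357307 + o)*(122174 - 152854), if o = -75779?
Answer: 13287078480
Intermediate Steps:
(-357307 + o)*(122174 - 152854) = (-357307 - 75779)*(122174 - 152854) = -433086*(-30680) = 13287078480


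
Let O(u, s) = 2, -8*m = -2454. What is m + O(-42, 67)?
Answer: 1235/4 ≈ 308.75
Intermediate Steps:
m = 1227/4 (m = -⅛*(-2454) = 1227/4 ≈ 306.75)
m + O(-42, 67) = 1227/4 + 2 = 1235/4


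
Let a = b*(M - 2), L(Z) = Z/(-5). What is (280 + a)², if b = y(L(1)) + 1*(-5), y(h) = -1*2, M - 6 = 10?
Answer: 33124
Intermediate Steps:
M = 16 (M = 6 + 10 = 16)
L(Z) = -Z/5 (L(Z) = Z*(-⅕) = -Z/5)
y(h) = -2
b = -7 (b = -2 + 1*(-5) = -2 - 5 = -7)
a = -98 (a = -7*(16 - 2) = -7*14 = -98)
(280 + a)² = (280 - 98)² = 182² = 33124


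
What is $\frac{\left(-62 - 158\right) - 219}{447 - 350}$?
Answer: $- \frac{439}{97} \approx -4.5258$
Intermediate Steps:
$\frac{\left(-62 - 158\right) - 219}{447 - 350} = \frac{-220 - 219}{97} = \left(-439\right) \frac{1}{97} = - \frac{439}{97}$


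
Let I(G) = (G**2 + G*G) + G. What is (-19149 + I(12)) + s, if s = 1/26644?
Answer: -502212755/26644 ≈ -18849.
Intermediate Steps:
s = 1/26644 ≈ 3.7532e-5
I(G) = G + 2*G**2 (I(G) = (G**2 + G**2) + G = 2*G**2 + G = G + 2*G**2)
(-19149 + I(12)) + s = (-19149 + 12*(1 + 2*12)) + 1/26644 = (-19149 + 12*(1 + 24)) + 1/26644 = (-19149 + 12*25) + 1/26644 = (-19149 + 300) + 1/26644 = -18849 + 1/26644 = -502212755/26644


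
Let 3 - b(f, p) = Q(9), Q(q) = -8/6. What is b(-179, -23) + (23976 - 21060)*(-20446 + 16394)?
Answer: -35446883/3 ≈ -1.1816e+7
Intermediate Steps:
Q(q) = -4/3 (Q(q) = -8*1/6 = -4/3)
b(f, p) = 13/3 (b(f, p) = 3 - 1*(-4/3) = 3 + 4/3 = 13/3)
b(-179, -23) + (23976 - 21060)*(-20446 + 16394) = 13/3 + (23976 - 21060)*(-20446 + 16394) = 13/3 + 2916*(-4052) = 13/3 - 11815632 = -35446883/3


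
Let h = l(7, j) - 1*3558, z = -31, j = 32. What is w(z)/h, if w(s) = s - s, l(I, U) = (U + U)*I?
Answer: 0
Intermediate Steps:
l(I, U) = 2*I*U (l(I, U) = (2*U)*I = 2*I*U)
w(s) = 0
h = -3110 (h = 2*7*32 - 1*3558 = 448 - 3558 = -3110)
w(z)/h = 0/(-3110) = 0*(-1/3110) = 0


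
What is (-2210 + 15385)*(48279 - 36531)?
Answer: 154779900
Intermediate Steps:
(-2210 + 15385)*(48279 - 36531) = 13175*11748 = 154779900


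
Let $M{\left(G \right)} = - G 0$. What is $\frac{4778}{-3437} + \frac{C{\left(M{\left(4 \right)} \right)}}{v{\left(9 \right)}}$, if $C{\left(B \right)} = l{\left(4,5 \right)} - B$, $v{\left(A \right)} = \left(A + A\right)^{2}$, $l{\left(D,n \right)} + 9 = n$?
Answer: $- \frac{390455}{278397} \approx -1.4025$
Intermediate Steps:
$M{\left(G \right)} = 0$
$l{\left(D,n \right)} = -9 + n$
$v{\left(A \right)} = 4 A^{2}$ ($v{\left(A \right)} = \left(2 A\right)^{2} = 4 A^{2}$)
$C{\left(B \right)} = -4 - B$ ($C{\left(B \right)} = \left(-9 + 5\right) - B = -4 - B$)
$\frac{4778}{-3437} + \frac{C{\left(M{\left(4 \right)} \right)}}{v{\left(9 \right)}} = \frac{4778}{-3437} + \frac{-4 - 0}{4 \cdot 9^{2}} = 4778 \left(- \frac{1}{3437}\right) + \frac{-4 + 0}{4 \cdot 81} = - \frac{4778}{3437} - \frac{4}{324} = - \frac{4778}{3437} - \frac{1}{81} = - \frac{390455}{278397}$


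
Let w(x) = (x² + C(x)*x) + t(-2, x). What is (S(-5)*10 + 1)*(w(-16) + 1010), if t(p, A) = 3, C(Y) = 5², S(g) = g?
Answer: -42581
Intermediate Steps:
C(Y) = 25
w(x) = 3 + x² + 25*x (w(x) = (x² + 25*x) + 3 = 3 + x² + 25*x)
(S(-5)*10 + 1)*(w(-16) + 1010) = (-5*10 + 1)*((3 + (-16)² + 25*(-16)) + 1010) = (-50 + 1)*((3 + 256 - 400) + 1010) = -49*(-141 + 1010) = -49*869 = -42581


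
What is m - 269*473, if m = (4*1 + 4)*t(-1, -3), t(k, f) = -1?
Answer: -127245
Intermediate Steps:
m = -8 (m = (4*1 + 4)*(-1) = (4 + 4)*(-1) = 8*(-1) = -8)
m - 269*473 = -8 - 269*473 = -8 - 127237 = -127245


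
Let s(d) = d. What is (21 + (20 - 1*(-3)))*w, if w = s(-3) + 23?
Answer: 880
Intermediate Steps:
w = 20 (w = -3 + 23 = 20)
(21 + (20 - 1*(-3)))*w = (21 + (20 - 1*(-3)))*20 = (21 + (20 + 3))*20 = (21 + 23)*20 = 44*20 = 880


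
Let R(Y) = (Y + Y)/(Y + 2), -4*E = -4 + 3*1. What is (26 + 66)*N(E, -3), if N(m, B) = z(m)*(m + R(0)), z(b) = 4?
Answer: 92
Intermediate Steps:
E = ¼ (E = -(-4 + 3*1)/4 = -(-4 + 3)/4 = -¼*(-1) = ¼ ≈ 0.25000)
R(Y) = 2*Y/(2 + Y) (R(Y) = (2*Y)/(2 + Y) = 2*Y/(2 + Y))
N(m, B) = 4*m (N(m, B) = 4*(m + 2*0/(2 + 0)) = 4*(m + 2*0/2) = 4*(m + 2*0*(½)) = 4*(m + 0) = 4*m)
(26 + 66)*N(E, -3) = (26 + 66)*(4*(¼)) = 92*1 = 92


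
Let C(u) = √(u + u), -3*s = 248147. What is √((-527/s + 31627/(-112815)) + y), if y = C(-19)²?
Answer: 2*I*√1575060077324341555/405720345 ≈ 6.1866*I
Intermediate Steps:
s = -248147/3 (s = -⅓*248147 = -248147/3 ≈ -82716.)
C(u) = √2*√u (C(u) = √(2*u) = √2*√u)
y = -38 (y = (√2*√(-19))² = (√2*(I*√19))² = (I*√38)² = -38)
√((-527/s + 31627/(-112815)) + y) = √((-527/(-248147/3) + 31627/(-112815)) - 38) = √((-527*(-3/248147) + 31627*(-1/112815)) - 38) = √((1581/248147 - 31627/112815) - 38) = √(-333468898/1217161035 - 38) = √(-46585588228/1217161035) = 2*I*√1575060077324341555/405720345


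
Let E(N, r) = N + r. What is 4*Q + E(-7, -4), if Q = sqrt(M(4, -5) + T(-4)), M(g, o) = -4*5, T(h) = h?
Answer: -11 + 8*I*sqrt(6) ≈ -11.0 + 19.596*I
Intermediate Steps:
M(g, o) = -20
Q = 2*I*sqrt(6) (Q = sqrt(-20 - 4) = sqrt(-24) = 2*I*sqrt(6) ≈ 4.899*I)
4*Q + E(-7, -4) = 4*(2*I*sqrt(6)) + (-7 - 4) = 8*I*sqrt(6) - 11 = -11 + 8*I*sqrt(6)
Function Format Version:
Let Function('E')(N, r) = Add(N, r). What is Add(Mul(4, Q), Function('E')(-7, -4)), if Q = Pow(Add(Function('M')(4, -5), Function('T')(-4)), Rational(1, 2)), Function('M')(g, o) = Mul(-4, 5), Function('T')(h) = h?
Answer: Add(-11, Mul(8, I, Pow(6, Rational(1, 2)))) ≈ Add(-11.000, Mul(19.596, I))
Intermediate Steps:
Function('M')(g, o) = -20
Q = Mul(2, I, Pow(6, Rational(1, 2))) (Q = Pow(Add(-20, -4), Rational(1, 2)) = Pow(-24, Rational(1, 2)) = Mul(2, I, Pow(6, Rational(1, 2))) ≈ Mul(4.8990, I))
Add(Mul(4, Q), Function('E')(-7, -4)) = Add(Mul(4, Mul(2, I, Pow(6, Rational(1, 2)))), Add(-7, -4)) = Add(Mul(8, I, Pow(6, Rational(1, 2))), -11) = Add(-11, Mul(8, I, Pow(6, Rational(1, 2))))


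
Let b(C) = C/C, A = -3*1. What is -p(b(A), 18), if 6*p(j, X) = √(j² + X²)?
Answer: -5*√13/6 ≈ -3.0046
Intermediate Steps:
A = -3
b(C) = 1
p(j, X) = √(X² + j²)/6 (p(j, X) = √(j² + X²)/6 = √(X² + j²)/6)
-p(b(A), 18) = -√(18² + 1²)/6 = -√(324 + 1)/6 = -√325/6 = -5*√13/6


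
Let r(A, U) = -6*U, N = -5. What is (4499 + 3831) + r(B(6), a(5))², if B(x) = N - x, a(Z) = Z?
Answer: 9230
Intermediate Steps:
B(x) = -5 - x
(4499 + 3831) + r(B(6), a(5))² = (4499 + 3831) + (-6*5)² = 8330 + (-30)² = 8330 + 900 = 9230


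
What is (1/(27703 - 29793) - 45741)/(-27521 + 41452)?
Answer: -95598691/29115790 ≈ -3.2834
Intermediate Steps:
(1/(27703 - 29793) - 45741)/(-27521 + 41452) = (1/(-2090) - 45741)/13931 = (-1/2090 - 45741)*(1/13931) = -95598691/2090*1/13931 = -95598691/29115790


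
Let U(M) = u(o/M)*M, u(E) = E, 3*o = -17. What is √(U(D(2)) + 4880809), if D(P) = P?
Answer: √43927230/3 ≈ 2209.3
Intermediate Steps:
o = -17/3 (o = (⅓)*(-17) = -17/3 ≈ -5.6667)
U(M) = -17/3 (U(M) = (-17/(3*M))*M = -17/3)
√(U(D(2)) + 4880809) = √(-17/3 + 4880809) = √(14642410/3) = √43927230/3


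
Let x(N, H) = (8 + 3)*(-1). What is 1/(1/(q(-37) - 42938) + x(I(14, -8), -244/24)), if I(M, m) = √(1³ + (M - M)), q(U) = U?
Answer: -42975/472726 ≈ -0.090909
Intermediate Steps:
I(M, m) = 1 (I(M, m) = √(1 + 0) = √1 = 1)
x(N, H) = -11 (x(N, H) = 11*(-1) = -11)
1/(1/(q(-37) - 42938) + x(I(14, -8), -244/24)) = 1/(1/(-37 - 42938) - 11) = 1/(1/(-42975) - 11) = 1/(-1/42975 - 11) = 1/(-472726/42975) = -42975/472726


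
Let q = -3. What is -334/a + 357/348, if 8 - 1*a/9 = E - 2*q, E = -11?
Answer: -24821/13572 ≈ -1.8288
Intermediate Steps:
a = 117 (a = 72 - 9*(-11 - 2*(-3)) = 72 - 9*(-11 + 6) = 72 - 9*(-5) = 72 + 45 = 117)
-334/a + 357/348 = -334/117 + 357/348 = -334*1/117 + 357*(1/348) = -334/117 + 119/116 = -24821/13572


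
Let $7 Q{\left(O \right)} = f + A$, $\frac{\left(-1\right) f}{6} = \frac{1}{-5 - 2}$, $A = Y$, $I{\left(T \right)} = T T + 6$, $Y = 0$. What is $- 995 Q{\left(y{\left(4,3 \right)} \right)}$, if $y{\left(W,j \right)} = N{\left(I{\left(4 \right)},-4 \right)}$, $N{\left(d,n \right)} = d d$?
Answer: $- \frac{5970}{49} \approx -121.84$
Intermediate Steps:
$I{\left(T \right)} = 6 + T^{2}$ ($I{\left(T \right)} = T^{2} + 6 = 6 + T^{2}$)
$A = 0$
$f = \frac{6}{7}$ ($f = - \frac{6}{-5 - 2} = - \frac{6}{-7} = \left(-6\right) \left(- \frac{1}{7}\right) = \frac{6}{7} \approx 0.85714$)
$N{\left(d,n \right)} = d^{2}$
$y{\left(W,j \right)} = 484$ ($y{\left(W,j \right)} = \left(6 + 4^{2}\right)^{2} = \left(6 + 16\right)^{2} = 22^{2} = 484$)
$Q{\left(O \right)} = \frac{6}{49}$ ($Q{\left(O \right)} = \frac{\frac{6}{7} + 0}{7} = \frac{1}{7} \cdot \frac{6}{7} = \frac{6}{49}$)
$- 995 Q{\left(y{\left(4,3 \right)} \right)} = \left(-995\right) \frac{6}{49} = - \frac{5970}{49}$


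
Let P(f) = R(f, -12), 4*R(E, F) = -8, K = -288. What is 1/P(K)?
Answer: -½ ≈ -0.50000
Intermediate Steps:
R(E, F) = -2 (R(E, F) = (¼)*(-8) = -2)
P(f) = -2
1/P(K) = 1/(-2) = -½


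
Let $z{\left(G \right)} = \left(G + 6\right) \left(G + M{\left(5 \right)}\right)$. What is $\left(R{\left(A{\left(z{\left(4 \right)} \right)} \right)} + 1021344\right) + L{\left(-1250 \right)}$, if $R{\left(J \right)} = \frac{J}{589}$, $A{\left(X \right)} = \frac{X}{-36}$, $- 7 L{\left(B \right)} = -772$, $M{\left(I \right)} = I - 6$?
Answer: $\frac{25268736085}{24738} \approx 1.0215 \cdot 10^{6}$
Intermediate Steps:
$M{\left(I \right)} = -6 + I$ ($M{\left(I \right)} = I - 6 = -6 + I$)
$L{\left(B \right)} = \frac{772}{7}$ ($L{\left(B \right)} = \left(- \frac{1}{7}\right) \left(-772\right) = \frac{772}{7}$)
$z{\left(G \right)} = \left(-1 + G\right) \left(6 + G\right)$ ($z{\left(G \right)} = \left(G + 6\right) \left(G + \left(-6 + 5\right)\right) = \left(6 + G\right) \left(G - 1\right) = \left(6 + G\right) \left(-1 + G\right) = \left(-1 + G\right) \left(6 + G\right)$)
$A{\left(X \right)} = - \frac{X}{36}$ ($A{\left(X \right)} = X \left(- \frac{1}{36}\right) = - \frac{X}{36}$)
$R{\left(J \right)} = \frac{J}{589}$ ($R{\left(J \right)} = J \frac{1}{589} = \frac{J}{589}$)
$\left(R{\left(A{\left(z{\left(4 \right)} \right)} \right)} + 1021344\right) + L{\left(-1250 \right)} = \left(\frac{\left(- \frac{1}{36}\right) \left(-6 + 4^{2} + 5 \cdot 4\right)}{589} + 1021344\right) + \frac{772}{7} = \left(\frac{\left(- \frac{1}{36}\right) \left(-6 + 16 + 20\right)}{589} + 1021344\right) + \frac{772}{7} = \left(\frac{\left(- \frac{1}{36}\right) 30}{589} + 1021344\right) + \frac{772}{7} = \left(\frac{1}{589} \left(- \frac{5}{6}\right) + 1021344\right) + \frac{772}{7} = \left(- \frac{5}{3534} + 1021344\right) + \frac{772}{7} = \frac{3609429691}{3534} + \frac{772}{7} = \frac{25268736085}{24738}$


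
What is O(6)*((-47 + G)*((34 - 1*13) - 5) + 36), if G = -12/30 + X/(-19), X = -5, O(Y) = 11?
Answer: -750508/95 ≈ -7900.1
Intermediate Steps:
G = -13/95 (G = -12/30 - 5/(-19) = -12*1/30 - 5*(-1/19) = -⅖ + 5/19 = -13/95 ≈ -0.13684)
O(6)*((-47 + G)*((34 - 1*13) - 5) + 36) = 11*((-47 - 13/95)*((34 - 1*13) - 5) + 36) = 11*(-4478*((34 - 13) - 5)/95 + 36) = 11*(-4478*(21 - 5)/95 + 36) = 11*(-4478/95*16 + 36) = 11*(-71648/95 + 36) = 11*(-68228/95) = -750508/95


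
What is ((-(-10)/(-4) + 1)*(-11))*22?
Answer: 363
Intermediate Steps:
((-(-10)/(-4) + 1)*(-11))*22 = ((-(-10)*(-1)/4 + 1)*(-11))*22 = ((-2*5/4 + 1)*(-11))*22 = ((-5/2 + 1)*(-11))*22 = -3/2*(-11)*22 = (33/2)*22 = 363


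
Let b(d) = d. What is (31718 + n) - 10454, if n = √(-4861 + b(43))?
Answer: 21264 + I*√4818 ≈ 21264.0 + 69.412*I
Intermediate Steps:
n = I*√4818 (n = √(-4861 + 43) = √(-4818) = I*√4818 ≈ 69.412*I)
(31718 + n) - 10454 = (31718 + I*√4818) - 10454 = 21264 + I*√4818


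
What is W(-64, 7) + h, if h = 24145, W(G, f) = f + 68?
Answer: 24220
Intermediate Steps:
W(G, f) = 68 + f
W(-64, 7) + h = (68 + 7) + 24145 = 75 + 24145 = 24220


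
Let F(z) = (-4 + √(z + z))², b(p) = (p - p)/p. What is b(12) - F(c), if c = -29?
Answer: 42 + 8*I*√58 ≈ 42.0 + 60.926*I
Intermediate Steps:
b(p) = 0 (b(p) = 0/p = 0)
F(z) = (-4 + √2*√z)² (F(z) = (-4 + √(2*z))² = (-4 + √2*√z)²)
b(12) - F(c) = 0 - (-4 + √2*√(-29))² = 0 - (-4 + √2*(I*√29))² = 0 - (-4 + I*√58)² = -(-4 + I*√58)²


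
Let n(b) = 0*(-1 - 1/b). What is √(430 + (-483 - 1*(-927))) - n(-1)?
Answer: √874 ≈ 29.563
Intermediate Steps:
n(b) = 0
√(430 + (-483 - 1*(-927))) - n(-1) = √(430 + (-483 - 1*(-927))) - 1*0 = √(430 + (-483 + 927)) + 0 = √(430 + 444) + 0 = √874 + 0 = √874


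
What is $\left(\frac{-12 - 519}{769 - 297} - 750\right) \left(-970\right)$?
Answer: $\frac{2914365}{4} \approx 7.2859 \cdot 10^{5}$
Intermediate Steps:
$\left(\frac{-12 - 519}{769 - 297} - 750\right) \left(-970\right) = \left(- \frac{531}{472} - 750\right) \left(-970\right) = \left(\left(-531\right) \frac{1}{472} - 750\right) \left(-970\right) = \left(- \frac{9}{8} - 750\right) \left(-970\right) = \left(- \frac{6009}{8}\right) \left(-970\right) = \frac{2914365}{4}$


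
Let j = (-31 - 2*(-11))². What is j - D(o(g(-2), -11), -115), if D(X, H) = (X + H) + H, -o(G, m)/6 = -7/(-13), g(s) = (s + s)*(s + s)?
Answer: 4085/13 ≈ 314.23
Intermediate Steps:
g(s) = 4*s² (g(s) = (2*s)*(2*s) = 4*s²)
o(G, m) = -42/13 (o(G, m) = -(-42)/(-13) = -(-42)*(-1)/13 = -6*7/13 = -42/13)
j = 81 (j = (-31 + 22)² = (-9)² = 81)
D(X, H) = X + 2*H (D(X, H) = (H + X) + H = X + 2*H)
j - D(o(g(-2), -11), -115) = 81 - (-42/13 + 2*(-115)) = 81 - (-42/13 - 230) = 81 - 1*(-3032/13) = 81 + 3032/13 = 4085/13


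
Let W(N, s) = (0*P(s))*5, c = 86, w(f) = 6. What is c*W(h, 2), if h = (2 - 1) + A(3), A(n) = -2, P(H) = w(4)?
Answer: 0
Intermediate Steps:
P(H) = 6
h = -1 (h = (2 - 1) - 2 = 1 - 2 = -1)
W(N, s) = 0 (W(N, s) = (0*6)*5 = 0*5 = 0)
c*W(h, 2) = 86*0 = 0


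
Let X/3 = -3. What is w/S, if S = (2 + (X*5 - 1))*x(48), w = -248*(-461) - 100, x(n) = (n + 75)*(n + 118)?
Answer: -9519/74866 ≈ -0.12715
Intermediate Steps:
X = -9 (X = 3*(-3) = -9)
x(n) = (75 + n)*(118 + n)
w = 114228 (w = 114328 - 100 = 114228)
S = -898392 (S = (2 + (-9*5 - 1))*(8850 + 48² + 193*48) = (2 + (-45 - 1))*(8850 + 2304 + 9264) = (2 - 46)*20418 = -44*20418 = -898392)
w/S = 114228/(-898392) = 114228*(-1/898392) = -9519/74866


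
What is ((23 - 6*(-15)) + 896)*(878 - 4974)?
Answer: -4132864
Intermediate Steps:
((23 - 6*(-15)) + 896)*(878 - 4974) = ((23 + 90) + 896)*(-4096) = (113 + 896)*(-4096) = 1009*(-4096) = -4132864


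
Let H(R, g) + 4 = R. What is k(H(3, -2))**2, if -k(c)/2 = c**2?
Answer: 4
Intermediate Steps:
H(R, g) = -4 + R
k(c) = -2*c**2
k(H(3, -2))**2 = (-2*(-4 + 3)**2)**2 = (-2*(-1)**2)**2 = (-2*1)**2 = (-2)**2 = 4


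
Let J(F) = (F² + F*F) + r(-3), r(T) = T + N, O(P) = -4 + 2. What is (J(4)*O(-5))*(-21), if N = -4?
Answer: 1050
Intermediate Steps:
O(P) = -2
r(T) = -4 + T (r(T) = T - 4 = -4 + T)
J(F) = -7 + 2*F² (J(F) = (F² + F*F) + (-4 - 3) = (F² + F²) - 7 = 2*F² - 7 = -7 + 2*F²)
(J(4)*O(-5))*(-21) = ((-7 + 2*4²)*(-2))*(-21) = ((-7 + 2*16)*(-2))*(-21) = ((-7 + 32)*(-2))*(-21) = (25*(-2))*(-21) = -50*(-21) = 1050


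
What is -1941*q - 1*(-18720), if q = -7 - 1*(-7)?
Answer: 18720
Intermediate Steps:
q = 0 (q = -7 + 7 = 0)
-1941*q - 1*(-18720) = -1941*0 - 1*(-18720) = 0 + 18720 = 18720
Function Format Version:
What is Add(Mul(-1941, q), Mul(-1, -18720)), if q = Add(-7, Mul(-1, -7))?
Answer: 18720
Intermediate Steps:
q = 0 (q = Add(-7, 7) = 0)
Add(Mul(-1941, q), Mul(-1, -18720)) = Add(Mul(-1941, 0), Mul(-1, -18720)) = Add(0, 18720) = 18720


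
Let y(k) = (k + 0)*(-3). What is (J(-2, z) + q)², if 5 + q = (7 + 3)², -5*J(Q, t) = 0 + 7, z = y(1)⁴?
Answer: 219024/25 ≈ 8761.0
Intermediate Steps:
y(k) = -3*k (y(k) = k*(-3) = -3*k)
z = 81 (z = (-3*1)⁴ = (-3)⁴ = 81)
J(Q, t) = -7/5 (J(Q, t) = -(0 + 7)/5 = -⅕*7 = -7/5)
q = 95 (q = -5 + (7 + 3)² = -5 + 10² = -5 + 100 = 95)
(J(-2, z) + q)² = (-7/5 + 95)² = (468/5)² = 219024/25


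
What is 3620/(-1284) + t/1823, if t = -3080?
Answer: -2638495/585183 ≈ -4.5088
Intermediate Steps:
3620/(-1284) + t/1823 = 3620/(-1284) - 3080/1823 = 3620*(-1/1284) - 3080*1/1823 = -905/321 - 3080/1823 = -2638495/585183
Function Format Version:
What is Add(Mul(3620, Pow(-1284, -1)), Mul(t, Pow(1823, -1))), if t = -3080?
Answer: Rational(-2638495, 585183) ≈ -4.5088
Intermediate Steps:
Add(Mul(3620, Pow(-1284, -1)), Mul(t, Pow(1823, -1))) = Add(Mul(3620, Pow(-1284, -1)), Mul(-3080, Pow(1823, -1))) = Add(Mul(3620, Rational(-1, 1284)), Mul(-3080, Rational(1, 1823))) = Add(Rational(-905, 321), Rational(-3080, 1823)) = Rational(-2638495, 585183)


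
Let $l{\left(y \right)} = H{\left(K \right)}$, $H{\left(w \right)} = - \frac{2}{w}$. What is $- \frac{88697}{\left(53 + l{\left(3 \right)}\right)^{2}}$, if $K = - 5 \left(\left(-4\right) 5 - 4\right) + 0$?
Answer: $- \frac{319309200}{10106041} \approx -31.596$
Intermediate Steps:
$K = 120$ ($K = - 5 \left(-20 - 4\right) + 0 = \left(-5\right) \left(-24\right) + 0 = 120 + 0 = 120$)
$l{\left(y \right)} = - \frac{1}{60}$ ($l{\left(y \right)} = - \frac{2}{120} = \left(-2\right) \frac{1}{120} = - \frac{1}{60}$)
$- \frac{88697}{\left(53 + l{\left(3 \right)}\right)^{2}} = - \frac{88697}{\left(53 - \frac{1}{60}\right)^{2}} = - \frac{88697}{\left(\frac{3179}{60}\right)^{2}} = - \frac{88697}{\frac{10106041}{3600}} = \left(-88697\right) \frac{3600}{10106041} = - \frac{319309200}{10106041}$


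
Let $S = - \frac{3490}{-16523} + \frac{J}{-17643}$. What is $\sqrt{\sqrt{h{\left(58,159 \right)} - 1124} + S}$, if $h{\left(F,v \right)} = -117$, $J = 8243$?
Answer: $\frac{\sqrt{-21754333980415491 + 84981163720753521 i \sqrt{1241}}}{291515289} \approx 4.1817 + 4.2122 i$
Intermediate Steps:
$S = - \frac{74625019}{291515289}$ ($S = - \frac{3490}{-16523} + \frac{8243}{-17643} = \left(-3490\right) \left(- \frac{1}{16523}\right) + 8243 \left(- \frac{1}{17643}\right) = \frac{3490}{16523} - \frac{8243}{17643} = - \frac{74625019}{291515289} \approx -0.25599$)
$\sqrt{\sqrt{h{\left(58,159 \right)} - 1124} + S} = \sqrt{\sqrt{-117 - 1124} - \frac{74625019}{291515289}} = \sqrt{\sqrt{-1241} - \frac{74625019}{291515289}} = \sqrt{i \sqrt{1241} - \frac{74625019}{291515289}} = \sqrt{- \frac{74625019}{291515289} + i \sqrt{1241}}$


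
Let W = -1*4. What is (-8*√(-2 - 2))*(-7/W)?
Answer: -28*I ≈ -28.0*I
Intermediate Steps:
W = -4
(-8*√(-2 - 2))*(-7/W) = (-8*√(-2 - 2))*(-7/(-4)) = (-16*I)*(-7*(-¼)) = -16*I*(7/4) = -28*I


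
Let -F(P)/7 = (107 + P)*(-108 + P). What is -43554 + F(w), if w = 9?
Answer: 36834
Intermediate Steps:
F(P) = -7*(-108 + P)*(107 + P) (F(P) = -7*(107 + P)*(-108 + P) = -7*(-108 + P)*(107 + P))
-43554 + F(w) = -43554 + (80892 - 7*9**2 + 7*9) = -43554 + (80892 - 7*81 + 63) = -43554 + (80892 - 567 + 63) = -43554 + 80388 = 36834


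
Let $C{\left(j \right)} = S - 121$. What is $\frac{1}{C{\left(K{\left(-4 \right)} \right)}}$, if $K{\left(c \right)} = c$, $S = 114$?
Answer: $- \frac{1}{7} \approx -0.14286$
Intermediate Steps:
$C{\left(j \right)} = -7$ ($C{\left(j \right)} = 114 - 121 = -7$)
$\frac{1}{C{\left(K{\left(-4 \right)} \right)}} = \frac{1}{-7} = - \frac{1}{7}$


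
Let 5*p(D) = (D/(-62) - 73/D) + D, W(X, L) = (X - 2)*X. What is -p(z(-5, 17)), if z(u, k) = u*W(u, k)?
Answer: 1863599/54250 ≈ 34.352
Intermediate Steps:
W(X, L) = X*(-2 + X) (W(X, L) = (-2 + X)*X = X*(-2 + X))
z(u, k) = u²*(-2 + u) (z(u, k) = u*(u*(-2 + u)) = u²*(-2 + u))
p(D) = -73/(5*D) + 61*D/310 (p(D) = ((D/(-62) - 73/D) + D)/5 = ((D*(-1/62) - 73/D) + D)/5 = ((-D/62 - 73/D) + D)/5 = ((-73/D - D/62) + D)/5 = (-73/D + 61*D/62)/5 = -73/(5*D) + 61*D/310)
-p(z(-5, 17)) = -(-4526 + 61*((-5)²*(-2 - 5))²)/(310*((-5)²*(-2 - 5))) = -(-4526 + 61*(25*(-7))²)/(310*(25*(-7))) = -(-4526 + 61*(-175)²)/(310*(-175)) = -(-1)*(-4526 + 61*30625)/(310*175) = -(-1)*(-4526 + 1868125)/(310*175) = -(-1)*1863599/(310*175) = -1*(-1863599/54250) = 1863599/54250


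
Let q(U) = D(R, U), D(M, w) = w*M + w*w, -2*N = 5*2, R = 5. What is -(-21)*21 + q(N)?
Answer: 441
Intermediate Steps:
N = -5 (N = -5*2/2 = -½*10 = -5)
D(M, w) = w² + M*w (D(M, w) = M*w + w² = w² + M*w)
q(U) = U*(5 + U)
-(-21)*21 + q(N) = -(-21)*21 - 5*(5 - 5) = -21*(-21) - 5*0 = 441 + 0 = 441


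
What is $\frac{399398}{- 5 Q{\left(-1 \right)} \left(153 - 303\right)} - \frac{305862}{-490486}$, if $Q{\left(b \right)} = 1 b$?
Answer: $- \frac{48917432732}{91966125} \approx -531.91$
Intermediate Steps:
$Q{\left(b \right)} = b$
$\frac{399398}{- 5 Q{\left(-1 \right)} \left(153 - 303\right)} - \frac{305862}{-490486} = \frac{399398}{\left(-5\right) \left(-1\right) \left(153 - 303\right)} - \frac{305862}{-490486} = \frac{399398}{5 \left(-150\right)} - - \frac{152931}{245243} = \frac{399398}{-750} + \frac{152931}{245243} = 399398 \left(- \frac{1}{750}\right) + \frac{152931}{245243} = - \frac{199699}{375} + \frac{152931}{245243} = - \frac{48917432732}{91966125}$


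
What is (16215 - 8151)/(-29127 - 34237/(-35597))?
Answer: -20503872/74057113 ≈ -0.27687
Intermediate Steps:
(16215 - 8151)/(-29127 - 34237/(-35597)) = 8064/(-29127 - 34237*(-1/35597)) = 8064/(-29127 + 34237/35597) = 8064/(-1036799582/35597) = 8064*(-35597/1036799582) = -20503872/74057113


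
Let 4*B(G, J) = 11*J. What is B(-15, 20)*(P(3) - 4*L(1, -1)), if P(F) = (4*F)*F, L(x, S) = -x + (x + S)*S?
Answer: 2200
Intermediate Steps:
L(x, S) = -x + S*(S + x) (L(x, S) = -x + (S + x)*S = -x + S*(S + x))
B(G, J) = 11*J/4 (B(G, J) = (11*J)/4 = 11*J/4)
P(F) = 4*F**2
B(-15, 20)*(P(3) - 4*L(1, -1)) = ((11/4)*20)*(4*3**2 - 4*((-1)**2 - 1*1 - 1*1)) = 55*(4*9 - 4*(1 - 1 - 1)) = 55*(36 - 4*(-1)) = 55*(36 + 4) = 55*40 = 2200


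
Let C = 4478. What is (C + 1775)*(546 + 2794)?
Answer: 20885020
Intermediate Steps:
(C + 1775)*(546 + 2794) = (4478 + 1775)*(546 + 2794) = 6253*3340 = 20885020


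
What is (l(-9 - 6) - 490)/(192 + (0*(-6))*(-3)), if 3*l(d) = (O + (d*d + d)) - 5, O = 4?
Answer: -1261/576 ≈ -2.1892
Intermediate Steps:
l(d) = -⅓ + d/3 + d²/3 (l(d) = ((4 + (d*d + d)) - 5)/3 = ((4 + (d² + d)) - 5)/3 = ((4 + (d + d²)) - 5)/3 = ((4 + d + d²) - 5)/3 = (-1 + d + d²)/3 = -⅓ + d/3 + d²/3)
(l(-9 - 6) - 490)/(192 + (0*(-6))*(-3)) = ((-⅓ + (-9 - 6)/3 + (-9 - 6)²/3) - 490)/(192 + (0*(-6))*(-3)) = ((-⅓ + (⅓)*(-15) + (⅓)*(-15)²) - 490)/(192 + 0*(-3)) = ((-⅓ - 5 + (⅓)*225) - 490)/(192 + 0) = ((-⅓ - 5 + 75) - 490)/192 = (209/3 - 490)*(1/192) = -1261/3*1/192 = -1261/576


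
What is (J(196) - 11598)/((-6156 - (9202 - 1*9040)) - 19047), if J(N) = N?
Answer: 11402/25365 ≈ 0.44952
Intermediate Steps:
(J(196) - 11598)/((-6156 - (9202 - 1*9040)) - 19047) = (196 - 11598)/((-6156 - (9202 - 1*9040)) - 19047) = -11402/((-6156 - (9202 - 9040)) - 19047) = -11402/((-6156 - 1*162) - 19047) = -11402/((-6156 - 162) - 19047) = -11402/(-6318 - 19047) = -11402/(-25365) = -11402*(-1/25365) = 11402/25365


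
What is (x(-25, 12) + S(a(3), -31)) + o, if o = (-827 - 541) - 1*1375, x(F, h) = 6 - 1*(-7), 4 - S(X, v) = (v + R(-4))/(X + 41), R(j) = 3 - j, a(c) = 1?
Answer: -19078/7 ≈ -2725.4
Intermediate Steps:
S(X, v) = 4 - (7 + v)/(41 + X) (S(X, v) = 4 - (v + (3 - 1*(-4)))/(X + 41) = 4 - (v + (3 + 4))/(41 + X) = 4 - (v + 7)/(41 + X) = 4 - (7 + v)/(41 + X))
x(F, h) = 13 (x(F, h) = 6 + 7 = 13)
o = -2743 (o = -1368 - 1375 = -2743)
(x(-25, 12) + S(a(3), -31)) + o = (13 + (157 - 1*(-31) + 4*1)/(41 + 1)) - 2743 = (13 + (157 + 31 + 4)/42) - 2743 = (13 + (1/42)*192) - 2743 = (13 + 32/7) - 2743 = 123/7 - 2743 = -19078/7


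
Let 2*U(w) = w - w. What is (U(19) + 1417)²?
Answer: 2007889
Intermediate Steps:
U(w) = 0 (U(w) = (w - w)/2 = (½)*0 = 0)
(U(19) + 1417)² = (0 + 1417)² = 1417² = 2007889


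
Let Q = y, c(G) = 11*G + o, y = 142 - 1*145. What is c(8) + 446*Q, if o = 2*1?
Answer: -1248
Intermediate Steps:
o = 2
y = -3 (y = 142 - 145 = -3)
c(G) = 2 + 11*G (c(G) = 11*G + 2 = 2 + 11*G)
Q = -3
c(8) + 446*Q = (2 + 11*8) + 446*(-3) = (2 + 88) - 1338 = 90 - 1338 = -1248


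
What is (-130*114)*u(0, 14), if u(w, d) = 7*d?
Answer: -1452360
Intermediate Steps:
(-130*114)*u(0, 14) = (-130*114)*(7*14) = -14820*98 = -1452360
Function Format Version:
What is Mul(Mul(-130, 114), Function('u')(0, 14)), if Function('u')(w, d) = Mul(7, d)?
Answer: -1452360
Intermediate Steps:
Mul(Mul(-130, 114), Function('u')(0, 14)) = Mul(Mul(-130, 114), Mul(7, 14)) = Mul(-14820, 98) = -1452360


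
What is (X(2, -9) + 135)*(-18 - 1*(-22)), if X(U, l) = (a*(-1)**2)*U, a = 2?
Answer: 556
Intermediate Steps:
X(U, l) = 2*U (X(U, l) = (2*(-1)**2)*U = (2*1)*U = 2*U)
(X(2, -9) + 135)*(-18 - 1*(-22)) = (2*2 + 135)*(-18 - 1*(-22)) = (4 + 135)*(-18 + 22) = 139*4 = 556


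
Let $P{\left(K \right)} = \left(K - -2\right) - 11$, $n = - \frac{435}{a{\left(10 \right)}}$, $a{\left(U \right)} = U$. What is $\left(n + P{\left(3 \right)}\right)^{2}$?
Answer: $\frac{9801}{4} \approx 2450.3$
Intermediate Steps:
$n = - \frac{87}{2}$ ($n = - \frac{435}{10} = \left(-435\right) \frac{1}{10} = - \frac{87}{2} \approx -43.5$)
$P{\left(K \right)} = -9 + K$ ($P{\left(K \right)} = \left(K + 2\right) - 11 = \left(2 + K\right) - 11 = -9 + K$)
$\left(n + P{\left(3 \right)}\right)^{2} = \left(- \frac{87}{2} + \left(-9 + 3\right)\right)^{2} = \left(- \frac{87}{2} - 6\right)^{2} = \left(- \frac{99}{2}\right)^{2} = \frac{9801}{4}$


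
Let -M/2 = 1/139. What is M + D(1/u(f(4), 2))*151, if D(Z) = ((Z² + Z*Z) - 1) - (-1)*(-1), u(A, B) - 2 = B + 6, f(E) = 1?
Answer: -2078011/6950 ≈ -298.99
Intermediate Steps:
u(A, B) = 8 + B (u(A, B) = 2 + (B + 6) = 2 + (6 + B) = 8 + B)
M = -2/139 ≈ -0.014388
D(Z) = -2 + 2*Z² (D(Z) = ((Z² + Z²) - 1) - 1*1 = (2*Z² - 1) - 1 = (-1 + 2*Z²) - 1 = -2 + 2*Z²)
M + D(1/u(f(4), 2))*151 = -2/139 + (-2 + 2*(1/(8 + 2))²)*151 = -2/139 + (-2 + 2*(1/10)²)*151 = -2/139 + (-2 + 2*(⅒)²)*151 = -2/139 + (-2 + 2*(1/100))*151 = -2/139 + (-2 + 1/50)*151 = -2/139 - 99/50*151 = -2/139 - 14949/50 = -2078011/6950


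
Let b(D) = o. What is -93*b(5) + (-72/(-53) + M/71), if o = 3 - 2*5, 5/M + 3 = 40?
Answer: 90828790/139231 ≈ 652.36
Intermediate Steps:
M = 5/37 (M = 5/(-3 + 40) = 5/37 ≈ 0.13514)
o = -7 (o = 3 - 10 = -7)
b(D) = -7
-93*b(5) + (-72/(-53) + M/71) = -93*(-7) + (-72/(-53) + (5/37)/71) = 651 + (-72*(-1/53) + (5/37)*(1/71)) = 651 + (72/53 + 5/2627) = 651 + 189409/139231 = 90828790/139231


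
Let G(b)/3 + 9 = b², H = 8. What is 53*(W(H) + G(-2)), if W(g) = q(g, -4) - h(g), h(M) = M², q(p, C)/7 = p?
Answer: -1219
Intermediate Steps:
q(p, C) = 7*p
W(g) = -g² + 7*g (W(g) = 7*g - g² = -g² + 7*g)
G(b) = -27 + 3*b²
53*(W(H) + G(-2)) = 53*(8*(7 - 1*8) + (-27 + 3*(-2)²)) = 53*(8*(7 - 8) + (-27 + 3*4)) = 53*(8*(-1) + (-27 + 12)) = 53*(-8 - 15) = 53*(-23) = -1219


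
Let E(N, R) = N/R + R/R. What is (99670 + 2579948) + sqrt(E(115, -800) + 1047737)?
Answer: 2679618 + sqrt(1676380570)/40 ≈ 2.6806e+6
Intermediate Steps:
E(N, R) = 1 + N/R (E(N, R) = N/R + 1 = 1 + N/R)
(99670 + 2579948) + sqrt(E(115, -800) + 1047737) = (99670 + 2579948) + sqrt((115 - 800)/(-800) + 1047737) = 2679618 + sqrt(-1/800*(-685) + 1047737) = 2679618 + sqrt(137/160 + 1047737) = 2679618 + sqrt(167638057/160) = 2679618 + sqrt(1676380570)/40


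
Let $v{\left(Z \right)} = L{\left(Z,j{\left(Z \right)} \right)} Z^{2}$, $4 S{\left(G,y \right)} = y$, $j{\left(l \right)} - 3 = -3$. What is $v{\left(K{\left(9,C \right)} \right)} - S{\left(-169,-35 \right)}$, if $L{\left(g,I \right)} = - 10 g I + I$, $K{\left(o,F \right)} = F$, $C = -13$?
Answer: $\frac{35}{4} \approx 8.75$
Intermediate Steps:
$j{\left(l \right)} = 0$ ($j{\left(l \right)} = 3 - 3 = 0$)
$S{\left(G,y \right)} = \frac{y}{4}$
$L{\left(g,I \right)} = I - 10 I g$ ($L{\left(g,I \right)} = - 10 I g + I = I - 10 I g$)
$v{\left(Z \right)} = 0$ ($v{\left(Z \right)} = 0 \left(1 - 10 Z\right) Z^{2} = 0 Z^{2} = 0$)
$v{\left(K{\left(9,C \right)} \right)} - S{\left(-169,-35 \right)} = 0 - \frac{1}{4} \left(-35\right) = 0 - - \frac{35}{4} = 0 + \frac{35}{4} = \frac{35}{4}$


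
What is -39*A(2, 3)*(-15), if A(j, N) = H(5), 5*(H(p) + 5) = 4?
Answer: -2457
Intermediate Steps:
H(p) = -21/5 (H(p) = -5 + (1/5)*4 = -5 + 4/5 = -21/5)
A(j, N) = -21/5
-39*A(2, 3)*(-15) = -39*(-21/5)*(-15) = (819/5)*(-15) = -2457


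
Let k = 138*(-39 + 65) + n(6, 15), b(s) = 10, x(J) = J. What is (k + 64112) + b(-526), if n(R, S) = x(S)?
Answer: 67725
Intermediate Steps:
n(R, S) = S
k = 3603 (k = 138*(-39 + 65) + 15 = 138*26 + 15 = 3588 + 15 = 3603)
(k + 64112) + b(-526) = (3603 + 64112) + 10 = 67715 + 10 = 67725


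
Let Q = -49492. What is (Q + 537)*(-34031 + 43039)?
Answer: -440986640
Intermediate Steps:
(Q + 537)*(-34031 + 43039) = (-49492 + 537)*(-34031 + 43039) = -48955*9008 = -440986640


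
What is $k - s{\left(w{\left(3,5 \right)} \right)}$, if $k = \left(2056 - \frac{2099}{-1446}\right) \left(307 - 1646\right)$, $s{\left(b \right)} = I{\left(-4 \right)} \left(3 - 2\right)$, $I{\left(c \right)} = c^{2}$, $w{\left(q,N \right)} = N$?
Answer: $- \frac{3983648561}{1446} \approx -2.7549 \cdot 10^{6}$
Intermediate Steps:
$s{\left(b \right)} = 16$ ($s{\left(b \right)} = \left(-4\right)^{2} \left(3 - 2\right) = 16 \cdot 1 = 16$)
$k = - \frac{3983625425}{1446}$ ($k = \left(2056 - - \frac{2099}{1446}\right) \left(-1339\right) = \left(2056 + \frac{2099}{1446}\right) \left(-1339\right) = \frac{2975075}{1446} \left(-1339\right) = - \frac{3983625425}{1446} \approx -2.7549 \cdot 10^{6}$)
$k - s{\left(w{\left(3,5 \right)} \right)} = - \frac{3983625425}{1446} - 16 = - \frac{3983648561}{1446}$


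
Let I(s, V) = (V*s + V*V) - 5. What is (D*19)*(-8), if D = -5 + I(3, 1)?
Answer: 912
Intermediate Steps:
I(s, V) = -5 + V**2 + V*s (I(s, V) = (V*s + V**2) - 5 = (V**2 + V*s) - 5 = -5 + V**2 + V*s)
D = -6 (D = -5 + (-5 + 1**2 + 1*3) = -5 + (-5 + 1 + 3) = -5 - 1 = -6)
(D*19)*(-8) = -6*19*(-8) = -114*(-8) = 912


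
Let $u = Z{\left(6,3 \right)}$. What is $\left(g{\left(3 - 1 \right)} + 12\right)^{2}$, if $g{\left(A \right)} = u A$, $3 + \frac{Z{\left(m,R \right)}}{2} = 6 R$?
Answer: $5184$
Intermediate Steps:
$Z{\left(m,R \right)} = -6 + 12 R$ ($Z{\left(m,R \right)} = -6 + 2 \cdot 6 R = -6 + 12 R$)
$u = 30$ ($u = -6 + 12 \cdot 3 = -6 + 36 = 30$)
$g{\left(A \right)} = 30 A$
$\left(g{\left(3 - 1 \right)} + 12\right)^{2} = \left(30 \left(3 - 1\right) + 12\right)^{2} = \left(30 \cdot 2 + 12\right)^{2} = \left(60 + 12\right)^{2} = 72^{2} = 5184$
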